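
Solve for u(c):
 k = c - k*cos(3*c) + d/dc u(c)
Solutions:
 u(c) = C1 - c^2/2 + c*k + k*sin(3*c)/3


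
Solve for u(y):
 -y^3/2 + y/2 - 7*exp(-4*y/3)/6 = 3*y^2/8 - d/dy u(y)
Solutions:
 u(y) = C1 + y^4/8 + y^3/8 - y^2/4 - 7*exp(-4*y/3)/8


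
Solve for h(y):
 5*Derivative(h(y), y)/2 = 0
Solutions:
 h(y) = C1


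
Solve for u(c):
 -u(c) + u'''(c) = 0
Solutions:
 u(c) = C3*exp(c) + (C1*sin(sqrt(3)*c/2) + C2*cos(sqrt(3)*c/2))*exp(-c/2)


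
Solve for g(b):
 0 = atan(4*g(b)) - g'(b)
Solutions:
 Integral(1/atan(4*_y), (_y, g(b))) = C1 + b


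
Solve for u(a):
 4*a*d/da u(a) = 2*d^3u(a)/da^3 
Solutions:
 u(a) = C1 + Integral(C2*airyai(2^(1/3)*a) + C3*airybi(2^(1/3)*a), a)


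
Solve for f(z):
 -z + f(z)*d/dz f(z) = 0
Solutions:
 f(z) = -sqrt(C1 + z^2)
 f(z) = sqrt(C1 + z^2)


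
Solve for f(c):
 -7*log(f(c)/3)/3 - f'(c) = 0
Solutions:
 -3*Integral(1/(-log(_y) + log(3)), (_y, f(c)))/7 = C1 - c


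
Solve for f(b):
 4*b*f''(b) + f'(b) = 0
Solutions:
 f(b) = C1 + C2*b^(3/4)


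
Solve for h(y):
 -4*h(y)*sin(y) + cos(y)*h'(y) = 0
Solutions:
 h(y) = C1/cos(y)^4


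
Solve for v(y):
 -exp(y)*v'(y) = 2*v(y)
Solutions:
 v(y) = C1*exp(2*exp(-y))


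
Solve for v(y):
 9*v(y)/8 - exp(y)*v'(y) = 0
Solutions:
 v(y) = C1*exp(-9*exp(-y)/8)


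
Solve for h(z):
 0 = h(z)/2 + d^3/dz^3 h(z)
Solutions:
 h(z) = C3*exp(-2^(2/3)*z/2) + (C1*sin(2^(2/3)*sqrt(3)*z/4) + C2*cos(2^(2/3)*sqrt(3)*z/4))*exp(2^(2/3)*z/4)


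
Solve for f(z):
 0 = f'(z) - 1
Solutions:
 f(z) = C1 + z


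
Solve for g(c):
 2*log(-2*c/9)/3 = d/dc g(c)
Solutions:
 g(c) = C1 + 2*c*log(-c)/3 + 2*c*(-2*log(3) - 1 + log(2))/3


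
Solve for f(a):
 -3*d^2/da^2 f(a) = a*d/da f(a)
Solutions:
 f(a) = C1 + C2*erf(sqrt(6)*a/6)


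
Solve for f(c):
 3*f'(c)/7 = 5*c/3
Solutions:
 f(c) = C1 + 35*c^2/18


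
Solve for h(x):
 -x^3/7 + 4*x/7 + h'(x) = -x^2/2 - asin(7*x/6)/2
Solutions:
 h(x) = C1 + x^4/28 - x^3/6 - 2*x^2/7 - x*asin(7*x/6)/2 - sqrt(36 - 49*x^2)/14


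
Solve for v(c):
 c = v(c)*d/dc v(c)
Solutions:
 v(c) = -sqrt(C1 + c^2)
 v(c) = sqrt(C1 + c^2)


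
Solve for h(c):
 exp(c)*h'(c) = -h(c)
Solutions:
 h(c) = C1*exp(exp(-c))


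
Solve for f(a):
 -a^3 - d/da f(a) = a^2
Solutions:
 f(a) = C1 - a^4/4 - a^3/3


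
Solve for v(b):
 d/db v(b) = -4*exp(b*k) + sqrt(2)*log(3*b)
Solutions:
 v(b) = C1 + sqrt(2)*b*log(b) + sqrt(2)*b*(-1 + log(3)) + Piecewise((-4*exp(b*k)/k, Ne(k, 0)), (-4*b, True))


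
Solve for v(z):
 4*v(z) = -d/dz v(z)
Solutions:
 v(z) = C1*exp(-4*z)


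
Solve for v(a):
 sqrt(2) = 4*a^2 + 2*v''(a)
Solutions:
 v(a) = C1 + C2*a - a^4/6 + sqrt(2)*a^2/4


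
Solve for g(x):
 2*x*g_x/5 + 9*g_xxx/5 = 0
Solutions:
 g(x) = C1 + Integral(C2*airyai(-6^(1/3)*x/3) + C3*airybi(-6^(1/3)*x/3), x)


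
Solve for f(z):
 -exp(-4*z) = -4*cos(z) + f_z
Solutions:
 f(z) = C1 + 4*sin(z) + exp(-4*z)/4


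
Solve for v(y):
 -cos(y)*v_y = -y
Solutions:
 v(y) = C1 + Integral(y/cos(y), y)


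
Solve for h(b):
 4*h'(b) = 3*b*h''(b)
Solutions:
 h(b) = C1 + C2*b^(7/3)


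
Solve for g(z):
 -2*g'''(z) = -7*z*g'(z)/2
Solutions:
 g(z) = C1 + Integral(C2*airyai(14^(1/3)*z/2) + C3*airybi(14^(1/3)*z/2), z)


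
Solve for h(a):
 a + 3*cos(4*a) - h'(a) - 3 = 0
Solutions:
 h(a) = C1 + a^2/2 - 3*a + 3*sin(4*a)/4


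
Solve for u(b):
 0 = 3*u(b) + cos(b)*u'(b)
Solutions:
 u(b) = C1*(sin(b) - 1)^(3/2)/(sin(b) + 1)^(3/2)


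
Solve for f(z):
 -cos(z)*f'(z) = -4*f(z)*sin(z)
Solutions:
 f(z) = C1/cos(z)^4


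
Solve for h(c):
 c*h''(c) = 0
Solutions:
 h(c) = C1 + C2*c


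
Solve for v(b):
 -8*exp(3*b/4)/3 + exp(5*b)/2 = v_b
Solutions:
 v(b) = C1 - 32*exp(3*b/4)/9 + exp(5*b)/10


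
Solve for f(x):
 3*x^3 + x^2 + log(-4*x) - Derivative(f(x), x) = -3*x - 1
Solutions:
 f(x) = C1 + 3*x^4/4 + x^3/3 + 3*x^2/2 + x*log(-x) + 2*x*log(2)


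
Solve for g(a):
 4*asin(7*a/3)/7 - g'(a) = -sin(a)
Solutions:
 g(a) = C1 + 4*a*asin(7*a/3)/7 + 4*sqrt(9 - 49*a^2)/49 - cos(a)


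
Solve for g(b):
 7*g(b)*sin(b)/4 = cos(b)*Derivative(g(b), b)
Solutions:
 g(b) = C1/cos(b)^(7/4)


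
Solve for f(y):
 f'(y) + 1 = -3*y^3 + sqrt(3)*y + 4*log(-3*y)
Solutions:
 f(y) = C1 - 3*y^4/4 + sqrt(3)*y^2/2 + 4*y*log(-y) + y*(-5 + 4*log(3))


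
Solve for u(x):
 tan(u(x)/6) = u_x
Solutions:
 u(x) = -6*asin(C1*exp(x/6)) + 6*pi
 u(x) = 6*asin(C1*exp(x/6))


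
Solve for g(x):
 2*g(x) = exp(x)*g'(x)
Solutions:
 g(x) = C1*exp(-2*exp(-x))


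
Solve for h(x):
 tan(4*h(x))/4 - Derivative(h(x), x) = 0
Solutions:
 h(x) = -asin(C1*exp(x))/4 + pi/4
 h(x) = asin(C1*exp(x))/4


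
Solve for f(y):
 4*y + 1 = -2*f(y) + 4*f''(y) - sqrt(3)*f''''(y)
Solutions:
 f(y) = C1*exp(-sqrt(3)*y*sqrt(-sqrt(6)*sqrt(2 - sqrt(3)) + 2*sqrt(3))/3) + C2*exp(sqrt(3)*y*sqrt(-sqrt(6)*sqrt(2 - sqrt(3)) + 2*sqrt(3))/3) + C3*exp(-sqrt(3)*y*sqrt(sqrt(6)*sqrt(2 - sqrt(3)) + 2*sqrt(3))/3) + C4*exp(sqrt(3)*y*sqrt(sqrt(6)*sqrt(2 - sqrt(3)) + 2*sqrt(3))/3) - 2*y - 1/2


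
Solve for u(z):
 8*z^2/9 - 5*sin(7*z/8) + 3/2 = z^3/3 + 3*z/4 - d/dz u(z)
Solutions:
 u(z) = C1 + z^4/12 - 8*z^3/27 + 3*z^2/8 - 3*z/2 - 40*cos(7*z/8)/7


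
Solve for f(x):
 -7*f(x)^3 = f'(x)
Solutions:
 f(x) = -sqrt(2)*sqrt(-1/(C1 - 7*x))/2
 f(x) = sqrt(2)*sqrt(-1/(C1 - 7*x))/2


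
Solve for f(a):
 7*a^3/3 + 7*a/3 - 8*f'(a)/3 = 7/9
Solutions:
 f(a) = C1 + 7*a^4/32 + 7*a^2/16 - 7*a/24


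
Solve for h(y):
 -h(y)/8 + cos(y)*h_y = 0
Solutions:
 h(y) = C1*(sin(y) + 1)^(1/16)/(sin(y) - 1)^(1/16)


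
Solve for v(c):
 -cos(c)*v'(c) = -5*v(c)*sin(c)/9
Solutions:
 v(c) = C1/cos(c)^(5/9)


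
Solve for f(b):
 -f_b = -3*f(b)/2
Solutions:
 f(b) = C1*exp(3*b/2)


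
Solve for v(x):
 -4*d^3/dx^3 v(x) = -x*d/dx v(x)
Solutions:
 v(x) = C1 + Integral(C2*airyai(2^(1/3)*x/2) + C3*airybi(2^(1/3)*x/2), x)


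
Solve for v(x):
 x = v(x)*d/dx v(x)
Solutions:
 v(x) = -sqrt(C1 + x^2)
 v(x) = sqrt(C1 + x^2)


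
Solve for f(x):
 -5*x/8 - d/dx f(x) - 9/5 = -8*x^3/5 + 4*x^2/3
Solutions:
 f(x) = C1 + 2*x^4/5 - 4*x^3/9 - 5*x^2/16 - 9*x/5


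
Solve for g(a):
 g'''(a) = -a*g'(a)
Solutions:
 g(a) = C1 + Integral(C2*airyai(-a) + C3*airybi(-a), a)


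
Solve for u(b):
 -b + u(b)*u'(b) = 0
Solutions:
 u(b) = -sqrt(C1 + b^2)
 u(b) = sqrt(C1 + b^2)


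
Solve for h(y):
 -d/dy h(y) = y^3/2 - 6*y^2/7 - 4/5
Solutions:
 h(y) = C1 - y^4/8 + 2*y^3/7 + 4*y/5


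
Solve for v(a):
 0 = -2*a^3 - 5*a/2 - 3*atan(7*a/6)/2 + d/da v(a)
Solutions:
 v(a) = C1 + a^4/2 + 5*a^2/4 + 3*a*atan(7*a/6)/2 - 9*log(49*a^2 + 36)/14


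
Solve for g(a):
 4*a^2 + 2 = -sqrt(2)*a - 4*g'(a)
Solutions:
 g(a) = C1 - a^3/3 - sqrt(2)*a^2/8 - a/2


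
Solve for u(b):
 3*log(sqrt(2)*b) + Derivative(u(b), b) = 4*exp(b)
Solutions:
 u(b) = C1 - 3*b*log(b) + b*(3 - 3*log(2)/2) + 4*exp(b)


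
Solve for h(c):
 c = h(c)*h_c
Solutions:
 h(c) = -sqrt(C1 + c^2)
 h(c) = sqrt(C1 + c^2)


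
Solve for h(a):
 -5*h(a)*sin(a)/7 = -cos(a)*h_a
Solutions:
 h(a) = C1/cos(a)^(5/7)


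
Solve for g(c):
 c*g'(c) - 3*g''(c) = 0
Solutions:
 g(c) = C1 + C2*erfi(sqrt(6)*c/6)


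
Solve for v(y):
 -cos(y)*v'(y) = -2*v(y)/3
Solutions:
 v(y) = C1*(sin(y) + 1)^(1/3)/(sin(y) - 1)^(1/3)


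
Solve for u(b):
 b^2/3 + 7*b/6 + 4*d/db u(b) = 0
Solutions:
 u(b) = C1 - b^3/36 - 7*b^2/48


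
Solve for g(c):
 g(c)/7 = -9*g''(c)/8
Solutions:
 g(c) = C1*sin(2*sqrt(14)*c/21) + C2*cos(2*sqrt(14)*c/21)


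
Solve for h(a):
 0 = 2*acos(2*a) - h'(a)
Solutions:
 h(a) = C1 + 2*a*acos(2*a) - sqrt(1 - 4*a^2)


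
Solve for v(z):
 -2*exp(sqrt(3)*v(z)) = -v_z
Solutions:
 v(z) = sqrt(3)*(2*log(-1/(C1 + 2*z)) - log(3))/6


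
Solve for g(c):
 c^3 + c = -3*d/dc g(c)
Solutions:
 g(c) = C1 - c^4/12 - c^2/6


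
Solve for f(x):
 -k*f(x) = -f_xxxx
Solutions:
 f(x) = C1*exp(-k^(1/4)*x) + C2*exp(k^(1/4)*x) + C3*exp(-I*k^(1/4)*x) + C4*exp(I*k^(1/4)*x)


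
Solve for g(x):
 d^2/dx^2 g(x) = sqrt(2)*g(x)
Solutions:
 g(x) = C1*exp(-2^(1/4)*x) + C2*exp(2^(1/4)*x)


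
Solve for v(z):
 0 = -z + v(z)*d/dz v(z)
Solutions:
 v(z) = -sqrt(C1 + z^2)
 v(z) = sqrt(C1 + z^2)


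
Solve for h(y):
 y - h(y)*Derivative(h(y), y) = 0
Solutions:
 h(y) = -sqrt(C1 + y^2)
 h(y) = sqrt(C1 + y^2)


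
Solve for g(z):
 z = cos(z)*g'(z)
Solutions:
 g(z) = C1 + Integral(z/cos(z), z)


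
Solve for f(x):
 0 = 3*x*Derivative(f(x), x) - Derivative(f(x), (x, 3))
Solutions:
 f(x) = C1 + Integral(C2*airyai(3^(1/3)*x) + C3*airybi(3^(1/3)*x), x)


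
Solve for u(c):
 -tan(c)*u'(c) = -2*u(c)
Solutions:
 u(c) = C1*sin(c)^2


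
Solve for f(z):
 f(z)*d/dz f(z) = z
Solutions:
 f(z) = -sqrt(C1 + z^2)
 f(z) = sqrt(C1 + z^2)


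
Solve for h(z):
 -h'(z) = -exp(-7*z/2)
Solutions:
 h(z) = C1 - 2*exp(-7*z/2)/7


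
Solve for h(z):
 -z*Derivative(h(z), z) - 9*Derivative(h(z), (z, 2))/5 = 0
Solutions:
 h(z) = C1 + C2*erf(sqrt(10)*z/6)


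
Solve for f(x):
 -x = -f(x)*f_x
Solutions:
 f(x) = -sqrt(C1 + x^2)
 f(x) = sqrt(C1 + x^2)


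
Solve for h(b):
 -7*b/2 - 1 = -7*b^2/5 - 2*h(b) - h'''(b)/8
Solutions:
 h(b) = C3*exp(-2*2^(1/3)*b) - 7*b^2/10 + 7*b/4 + (C1*sin(2^(1/3)*sqrt(3)*b) + C2*cos(2^(1/3)*sqrt(3)*b))*exp(2^(1/3)*b) + 1/2


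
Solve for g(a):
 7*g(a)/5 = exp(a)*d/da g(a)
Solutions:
 g(a) = C1*exp(-7*exp(-a)/5)


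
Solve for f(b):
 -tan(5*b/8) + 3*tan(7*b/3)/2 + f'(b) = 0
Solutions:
 f(b) = C1 - 8*log(cos(5*b/8))/5 + 9*log(cos(7*b/3))/14


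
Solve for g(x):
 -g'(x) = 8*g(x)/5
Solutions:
 g(x) = C1*exp(-8*x/5)


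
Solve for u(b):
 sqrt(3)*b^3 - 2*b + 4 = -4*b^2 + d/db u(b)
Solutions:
 u(b) = C1 + sqrt(3)*b^4/4 + 4*b^3/3 - b^2 + 4*b


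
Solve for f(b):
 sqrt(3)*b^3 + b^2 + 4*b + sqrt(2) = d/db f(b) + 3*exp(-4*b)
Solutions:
 f(b) = C1 + sqrt(3)*b^4/4 + b^3/3 + 2*b^2 + sqrt(2)*b + 3*exp(-4*b)/4


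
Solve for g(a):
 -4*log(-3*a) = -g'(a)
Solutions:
 g(a) = C1 + 4*a*log(-a) + 4*a*(-1 + log(3))


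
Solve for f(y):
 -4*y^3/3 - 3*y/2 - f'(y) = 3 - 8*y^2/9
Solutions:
 f(y) = C1 - y^4/3 + 8*y^3/27 - 3*y^2/4 - 3*y


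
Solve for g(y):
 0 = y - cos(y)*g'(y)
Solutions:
 g(y) = C1 + Integral(y/cos(y), y)


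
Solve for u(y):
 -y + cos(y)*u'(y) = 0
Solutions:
 u(y) = C1 + Integral(y/cos(y), y)


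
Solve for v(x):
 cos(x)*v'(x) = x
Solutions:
 v(x) = C1 + Integral(x/cos(x), x)


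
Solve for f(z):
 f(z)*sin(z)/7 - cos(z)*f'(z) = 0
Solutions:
 f(z) = C1/cos(z)^(1/7)


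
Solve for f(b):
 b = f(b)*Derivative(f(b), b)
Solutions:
 f(b) = -sqrt(C1 + b^2)
 f(b) = sqrt(C1 + b^2)


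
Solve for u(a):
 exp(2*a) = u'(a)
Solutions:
 u(a) = C1 + exp(2*a)/2


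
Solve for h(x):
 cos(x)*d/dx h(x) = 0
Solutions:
 h(x) = C1


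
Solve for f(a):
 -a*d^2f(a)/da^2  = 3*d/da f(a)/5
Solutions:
 f(a) = C1 + C2*a^(2/5)


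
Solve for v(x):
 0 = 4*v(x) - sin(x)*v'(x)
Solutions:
 v(x) = C1*(cos(x)^2 - 2*cos(x) + 1)/(cos(x)^2 + 2*cos(x) + 1)


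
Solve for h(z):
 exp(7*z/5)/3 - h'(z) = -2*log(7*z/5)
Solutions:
 h(z) = C1 + 2*z*log(z) + 2*z*(-log(5) - 1 + log(7)) + 5*exp(7*z/5)/21


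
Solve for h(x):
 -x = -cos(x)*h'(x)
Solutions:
 h(x) = C1 + Integral(x/cos(x), x)


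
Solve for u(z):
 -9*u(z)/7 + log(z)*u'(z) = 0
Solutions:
 u(z) = C1*exp(9*li(z)/7)


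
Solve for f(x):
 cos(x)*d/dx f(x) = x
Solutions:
 f(x) = C1 + Integral(x/cos(x), x)


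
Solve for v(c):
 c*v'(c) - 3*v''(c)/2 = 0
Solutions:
 v(c) = C1 + C2*erfi(sqrt(3)*c/3)


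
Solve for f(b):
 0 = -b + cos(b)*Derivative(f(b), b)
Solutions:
 f(b) = C1 + Integral(b/cos(b), b)


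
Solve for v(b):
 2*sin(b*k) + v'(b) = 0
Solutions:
 v(b) = C1 + 2*cos(b*k)/k


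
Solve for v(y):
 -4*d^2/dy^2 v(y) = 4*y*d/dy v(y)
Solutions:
 v(y) = C1 + C2*erf(sqrt(2)*y/2)


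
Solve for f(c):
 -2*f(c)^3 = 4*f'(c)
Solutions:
 f(c) = -sqrt(-1/(C1 - c))
 f(c) = sqrt(-1/(C1 - c))


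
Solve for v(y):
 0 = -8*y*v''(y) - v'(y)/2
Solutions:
 v(y) = C1 + C2*y^(15/16)


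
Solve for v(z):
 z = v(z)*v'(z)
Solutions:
 v(z) = -sqrt(C1 + z^2)
 v(z) = sqrt(C1 + z^2)


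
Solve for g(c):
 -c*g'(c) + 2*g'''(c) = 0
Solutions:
 g(c) = C1 + Integral(C2*airyai(2^(2/3)*c/2) + C3*airybi(2^(2/3)*c/2), c)


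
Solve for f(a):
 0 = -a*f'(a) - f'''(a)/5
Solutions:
 f(a) = C1 + Integral(C2*airyai(-5^(1/3)*a) + C3*airybi(-5^(1/3)*a), a)


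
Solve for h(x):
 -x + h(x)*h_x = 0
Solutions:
 h(x) = -sqrt(C1 + x^2)
 h(x) = sqrt(C1 + x^2)


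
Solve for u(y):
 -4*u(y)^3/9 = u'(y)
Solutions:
 u(y) = -3*sqrt(2)*sqrt(-1/(C1 - 4*y))/2
 u(y) = 3*sqrt(2)*sqrt(-1/(C1 - 4*y))/2


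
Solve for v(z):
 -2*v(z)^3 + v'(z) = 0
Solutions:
 v(z) = -sqrt(2)*sqrt(-1/(C1 + 2*z))/2
 v(z) = sqrt(2)*sqrt(-1/(C1 + 2*z))/2


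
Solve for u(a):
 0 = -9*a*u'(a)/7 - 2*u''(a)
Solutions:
 u(a) = C1 + C2*erf(3*sqrt(7)*a/14)


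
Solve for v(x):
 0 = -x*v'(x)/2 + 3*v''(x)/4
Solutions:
 v(x) = C1 + C2*erfi(sqrt(3)*x/3)


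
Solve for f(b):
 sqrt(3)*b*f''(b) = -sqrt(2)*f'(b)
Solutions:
 f(b) = C1 + C2*b^(1 - sqrt(6)/3)


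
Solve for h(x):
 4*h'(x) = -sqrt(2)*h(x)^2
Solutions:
 h(x) = 4/(C1 + sqrt(2)*x)


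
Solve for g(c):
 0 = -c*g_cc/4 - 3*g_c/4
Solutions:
 g(c) = C1 + C2/c^2


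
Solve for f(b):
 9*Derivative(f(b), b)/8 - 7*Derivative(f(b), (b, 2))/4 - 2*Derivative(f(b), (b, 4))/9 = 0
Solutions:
 f(b) = C1 + C2*exp(6^(1/3)*b*(-(27 + sqrt(2787))^(1/3) + 7*6^(1/3)/(27 + sqrt(2787))^(1/3))/8)*sin(2^(1/3)*3^(1/6)*b*(21*2^(1/3)/(27 + sqrt(2787))^(1/3) + 3^(2/3)*(27 + sqrt(2787))^(1/3))/8) + C3*exp(6^(1/3)*b*(-(27 + sqrt(2787))^(1/3) + 7*6^(1/3)/(27 + sqrt(2787))^(1/3))/8)*cos(2^(1/3)*3^(1/6)*b*(21*2^(1/3)/(27 + sqrt(2787))^(1/3) + 3^(2/3)*(27 + sqrt(2787))^(1/3))/8) + C4*exp(-6^(1/3)*b*(-(27 + sqrt(2787))^(1/3) + 7*6^(1/3)/(27 + sqrt(2787))^(1/3))/4)


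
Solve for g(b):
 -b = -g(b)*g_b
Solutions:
 g(b) = -sqrt(C1 + b^2)
 g(b) = sqrt(C1 + b^2)


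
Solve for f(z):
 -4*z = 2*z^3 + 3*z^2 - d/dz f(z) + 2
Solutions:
 f(z) = C1 + z^4/2 + z^3 + 2*z^2 + 2*z


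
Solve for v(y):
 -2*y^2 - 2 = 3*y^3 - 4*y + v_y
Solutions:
 v(y) = C1 - 3*y^4/4 - 2*y^3/3 + 2*y^2 - 2*y


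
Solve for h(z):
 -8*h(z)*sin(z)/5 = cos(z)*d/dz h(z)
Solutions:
 h(z) = C1*cos(z)^(8/5)


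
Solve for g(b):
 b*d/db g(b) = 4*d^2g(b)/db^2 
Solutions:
 g(b) = C1 + C2*erfi(sqrt(2)*b/4)


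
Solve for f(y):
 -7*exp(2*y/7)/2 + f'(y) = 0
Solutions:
 f(y) = C1 + 49*exp(2*y/7)/4


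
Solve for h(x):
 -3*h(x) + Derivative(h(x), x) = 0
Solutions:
 h(x) = C1*exp(3*x)


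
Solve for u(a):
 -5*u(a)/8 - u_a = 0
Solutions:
 u(a) = C1*exp(-5*a/8)


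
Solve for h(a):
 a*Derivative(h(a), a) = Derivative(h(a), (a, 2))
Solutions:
 h(a) = C1 + C2*erfi(sqrt(2)*a/2)


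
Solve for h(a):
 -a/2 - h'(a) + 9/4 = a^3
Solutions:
 h(a) = C1 - a^4/4 - a^2/4 + 9*a/4


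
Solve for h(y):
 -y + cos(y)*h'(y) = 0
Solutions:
 h(y) = C1 + Integral(y/cos(y), y)


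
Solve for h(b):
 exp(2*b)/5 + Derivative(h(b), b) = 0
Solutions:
 h(b) = C1 - exp(2*b)/10


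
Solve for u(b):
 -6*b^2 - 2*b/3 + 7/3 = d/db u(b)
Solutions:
 u(b) = C1 - 2*b^3 - b^2/3 + 7*b/3


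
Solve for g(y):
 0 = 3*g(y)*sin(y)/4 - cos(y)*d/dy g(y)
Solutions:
 g(y) = C1/cos(y)^(3/4)


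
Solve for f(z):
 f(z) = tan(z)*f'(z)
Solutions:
 f(z) = C1*sin(z)


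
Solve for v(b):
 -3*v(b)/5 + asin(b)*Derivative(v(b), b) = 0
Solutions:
 v(b) = C1*exp(3*Integral(1/asin(b), b)/5)


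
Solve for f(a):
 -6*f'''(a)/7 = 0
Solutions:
 f(a) = C1 + C2*a + C3*a^2


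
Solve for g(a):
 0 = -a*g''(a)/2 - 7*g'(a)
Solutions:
 g(a) = C1 + C2/a^13


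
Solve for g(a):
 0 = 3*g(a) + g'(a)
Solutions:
 g(a) = C1*exp(-3*a)


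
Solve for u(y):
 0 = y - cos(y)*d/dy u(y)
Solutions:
 u(y) = C1 + Integral(y/cos(y), y)


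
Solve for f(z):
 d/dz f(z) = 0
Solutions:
 f(z) = C1


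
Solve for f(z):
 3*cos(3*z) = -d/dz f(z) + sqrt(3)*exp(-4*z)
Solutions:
 f(z) = C1 - sin(3*z) - sqrt(3)*exp(-4*z)/4


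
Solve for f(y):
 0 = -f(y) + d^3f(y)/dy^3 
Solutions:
 f(y) = C3*exp(y) + (C1*sin(sqrt(3)*y/2) + C2*cos(sqrt(3)*y/2))*exp(-y/2)


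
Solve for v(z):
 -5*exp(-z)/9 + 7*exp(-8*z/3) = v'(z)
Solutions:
 v(z) = C1 + 5*exp(-z)/9 - 21*exp(-8*z/3)/8


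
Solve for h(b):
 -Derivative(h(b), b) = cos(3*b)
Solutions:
 h(b) = C1 - sin(3*b)/3


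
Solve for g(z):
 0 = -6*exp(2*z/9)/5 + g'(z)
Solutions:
 g(z) = C1 + 27*exp(2*z/9)/5


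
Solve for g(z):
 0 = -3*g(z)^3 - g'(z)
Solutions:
 g(z) = -sqrt(2)*sqrt(-1/(C1 - 3*z))/2
 g(z) = sqrt(2)*sqrt(-1/(C1 - 3*z))/2


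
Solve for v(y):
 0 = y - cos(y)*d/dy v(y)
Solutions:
 v(y) = C1 + Integral(y/cos(y), y)


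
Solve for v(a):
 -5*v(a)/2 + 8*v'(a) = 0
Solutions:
 v(a) = C1*exp(5*a/16)


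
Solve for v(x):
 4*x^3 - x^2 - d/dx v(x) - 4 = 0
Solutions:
 v(x) = C1 + x^4 - x^3/3 - 4*x


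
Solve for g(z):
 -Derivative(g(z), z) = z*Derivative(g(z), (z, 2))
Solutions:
 g(z) = C1 + C2*log(z)


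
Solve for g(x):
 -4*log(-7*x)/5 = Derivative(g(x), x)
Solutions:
 g(x) = C1 - 4*x*log(-x)/5 + 4*x*(1 - log(7))/5


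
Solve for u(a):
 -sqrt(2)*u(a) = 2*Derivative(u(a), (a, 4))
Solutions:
 u(a) = (C1*sin(2^(3/8)*a/2) + C2*cos(2^(3/8)*a/2))*exp(-2^(3/8)*a/2) + (C3*sin(2^(3/8)*a/2) + C4*cos(2^(3/8)*a/2))*exp(2^(3/8)*a/2)


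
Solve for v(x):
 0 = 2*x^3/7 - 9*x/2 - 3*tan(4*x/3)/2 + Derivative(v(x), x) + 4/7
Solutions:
 v(x) = C1 - x^4/14 + 9*x^2/4 - 4*x/7 - 9*log(cos(4*x/3))/8


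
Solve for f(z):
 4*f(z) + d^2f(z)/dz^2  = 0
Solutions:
 f(z) = C1*sin(2*z) + C2*cos(2*z)


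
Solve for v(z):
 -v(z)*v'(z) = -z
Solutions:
 v(z) = -sqrt(C1 + z^2)
 v(z) = sqrt(C1 + z^2)


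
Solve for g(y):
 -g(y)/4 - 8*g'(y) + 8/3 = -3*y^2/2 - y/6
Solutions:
 g(y) = C1*exp(-y/32) + 6*y^2 - 1150*y/3 + 36832/3


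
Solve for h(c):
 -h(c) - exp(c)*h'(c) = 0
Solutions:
 h(c) = C1*exp(exp(-c))


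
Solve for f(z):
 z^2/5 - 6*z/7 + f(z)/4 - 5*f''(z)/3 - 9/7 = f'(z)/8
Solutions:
 f(z) = C1*exp(z*(-3 + sqrt(969))/80) + C2*exp(-z*(3 + sqrt(969))/80) - 4*z^2/5 + 92*z/35 - 442/105


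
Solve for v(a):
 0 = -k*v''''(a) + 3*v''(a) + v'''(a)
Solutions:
 v(a) = C1 + C2*a + C3*exp(a*(1 - sqrt(12*k + 1))/(2*k)) + C4*exp(a*(sqrt(12*k + 1) + 1)/(2*k))


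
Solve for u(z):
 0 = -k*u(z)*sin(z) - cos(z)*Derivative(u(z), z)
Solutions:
 u(z) = C1*exp(k*log(cos(z)))


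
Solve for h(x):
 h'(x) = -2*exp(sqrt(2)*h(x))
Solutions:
 h(x) = sqrt(2)*(2*log(1/(C1 + 2*x)) - log(2))/4


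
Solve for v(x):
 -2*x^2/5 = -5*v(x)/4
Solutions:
 v(x) = 8*x^2/25


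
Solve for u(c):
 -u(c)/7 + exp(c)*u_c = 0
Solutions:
 u(c) = C1*exp(-exp(-c)/7)


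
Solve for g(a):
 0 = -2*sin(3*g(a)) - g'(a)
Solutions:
 g(a) = -acos((-C1 - exp(12*a))/(C1 - exp(12*a)))/3 + 2*pi/3
 g(a) = acos((-C1 - exp(12*a))/(C1 - exp(12*a)))/3


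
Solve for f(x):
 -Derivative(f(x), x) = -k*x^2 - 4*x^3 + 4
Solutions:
 f(x) = C1 + k*x^3/3 + x^4 - 4*x


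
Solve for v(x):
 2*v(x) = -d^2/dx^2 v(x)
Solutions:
 v(x) = C1*sin(sqrt(2)*x) + C2*cos(sqrt(2)*x)


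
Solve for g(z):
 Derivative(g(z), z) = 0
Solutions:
 g(z) = C1


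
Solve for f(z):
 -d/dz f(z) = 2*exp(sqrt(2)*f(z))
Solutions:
 f(z) = sqrt(2)*(2*log(1/(C1 + 2*z)) - log(2))/4


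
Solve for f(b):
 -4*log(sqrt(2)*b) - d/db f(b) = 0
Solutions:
 f(b) = C1 - 4*b*log(b) - b*log(4) + 4*b


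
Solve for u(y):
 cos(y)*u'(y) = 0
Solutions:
 u(y) = C1


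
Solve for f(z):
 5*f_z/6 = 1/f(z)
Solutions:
 f(z) = -sqrt(C1 + 60*z)/5
 f(z) = sqrt(C1 + 60*z)/5


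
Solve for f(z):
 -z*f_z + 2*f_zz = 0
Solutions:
 f(z) = C1 + C2*erfi(z/2)


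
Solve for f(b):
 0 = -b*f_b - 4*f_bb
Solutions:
 f(b) = C1 + C2*erf(sqrt(2)*b/4)


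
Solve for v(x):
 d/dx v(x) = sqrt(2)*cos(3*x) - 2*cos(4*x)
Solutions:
 v(x) = C1 + sqrt(2)*sin(3*x)/3 - sin(4*x)/2


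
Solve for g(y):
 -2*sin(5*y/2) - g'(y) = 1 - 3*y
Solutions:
 g(y) = C1 + 3*y^2/2 - y + 4*cos(5*y/2)/5


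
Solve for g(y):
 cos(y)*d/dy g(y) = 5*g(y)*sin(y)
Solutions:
 g(y) = C1/cos(y)^5


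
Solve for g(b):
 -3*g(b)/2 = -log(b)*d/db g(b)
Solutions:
 g(b) = C1*exp(3*li(b)/2)


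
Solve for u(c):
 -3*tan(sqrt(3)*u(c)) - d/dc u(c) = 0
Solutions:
 u(c) = sqrt(3)*(pi - asin(C1*exp(-3*sqrt(3)*c)))/3
 u(c) = sqrt(3)*asin(C1*exp(-3*sqrt(3)*c))/3


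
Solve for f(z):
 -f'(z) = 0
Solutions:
 f(z) = C1


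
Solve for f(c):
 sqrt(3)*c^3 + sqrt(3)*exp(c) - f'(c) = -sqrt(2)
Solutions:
 f(c) = C1 + sqrt(3)*c^4/4 + sqrt(2)*c + sqrt(3)*exp(c)


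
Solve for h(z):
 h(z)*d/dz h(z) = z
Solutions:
 h(z) = -sqrt(C1 + z^2)
 h(z) = sqrt(C1 + z^2)


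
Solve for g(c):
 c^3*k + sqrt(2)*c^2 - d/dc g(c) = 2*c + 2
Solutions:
 g(c) = C1 + c^4*k/4 + sqrt(2)*c^3/3 - c^2 - 2*c


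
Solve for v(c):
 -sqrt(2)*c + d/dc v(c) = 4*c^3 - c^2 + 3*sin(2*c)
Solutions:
 v(c) = C1 + c^4 - c^3/3 + sqrt(2)*c^2/2 - 3*cos(2*c)/2


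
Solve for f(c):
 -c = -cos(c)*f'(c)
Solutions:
 f(c) = C1 + Integral(c/cos(c), c)


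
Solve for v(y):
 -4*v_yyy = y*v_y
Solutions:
 v(y) = C1 + Integral(C2*airyai(-2^(1/3)*y/2) + C3*airybi(-2^(1/3)*y/2), y)


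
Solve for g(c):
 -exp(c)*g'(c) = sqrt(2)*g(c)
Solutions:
 g(c) = C1*exp(sqrt(2)*exp(-c))


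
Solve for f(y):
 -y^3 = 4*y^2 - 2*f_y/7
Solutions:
 f(y) = C1 + 7*y^4/8 + 14*y^3/3


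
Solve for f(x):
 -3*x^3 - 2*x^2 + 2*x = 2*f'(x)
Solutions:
 f(x) = C1 - 3*x^4/8 - x^3/3 + x^2/2


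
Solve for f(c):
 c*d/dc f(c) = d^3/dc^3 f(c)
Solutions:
 f(c) = C1 + Integral(C2*airyai(c) + C3*airybi(c), c)


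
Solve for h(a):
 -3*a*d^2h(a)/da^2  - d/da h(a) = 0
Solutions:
 h(a) = C1 + C2*a^(2/3)


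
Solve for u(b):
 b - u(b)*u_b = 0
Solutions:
 u(b) = -sqrt(C1 + b^2)
 u(b) = sqrt(C1 + b^2)


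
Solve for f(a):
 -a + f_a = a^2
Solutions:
 f(a) = C1 + a^3/3 + a^2/2


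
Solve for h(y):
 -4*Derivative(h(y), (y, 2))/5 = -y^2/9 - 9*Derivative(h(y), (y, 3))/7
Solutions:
 h(y) = C1 + C2*y + C3*exp(28*y/45) + 5*y^4/432 + 25*y^3/336 + 1125*y^2/3136


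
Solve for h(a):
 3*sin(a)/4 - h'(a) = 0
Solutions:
 h(a) = C1 - 3*cos(a)/4


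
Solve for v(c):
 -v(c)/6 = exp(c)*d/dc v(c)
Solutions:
 v(c) = C1*exp(exp(-c)/6)


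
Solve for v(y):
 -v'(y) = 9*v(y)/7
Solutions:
 v(y) = C1*exp(-9*y/7)


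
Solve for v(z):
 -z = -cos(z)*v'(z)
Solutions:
 v(z) = C1 + Integral(z/cos(z), z)


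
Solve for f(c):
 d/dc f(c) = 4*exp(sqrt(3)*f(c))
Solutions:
 f(c) = sqrt(3)*(2*log(-1/(C1 + 4*c)) - log(3))/6


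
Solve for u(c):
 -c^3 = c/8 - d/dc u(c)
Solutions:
 u(c) = C1 + c^4/4 + c^2/16


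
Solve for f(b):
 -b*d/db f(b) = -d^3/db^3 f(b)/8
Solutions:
 f(b) = C1 + Integral(C2*airyai(2*b) + C3*airybi(2*b), b)


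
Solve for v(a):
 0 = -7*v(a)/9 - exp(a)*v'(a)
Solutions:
 v(a) = C1*exp(7*exp(-a)/9)


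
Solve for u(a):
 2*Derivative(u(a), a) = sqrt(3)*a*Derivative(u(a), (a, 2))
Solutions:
 u(a) = C1 + C2*a^(1 + 2*sqrt(3)/3)


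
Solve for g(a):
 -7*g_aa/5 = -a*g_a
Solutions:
 g(a) = C1 + C2*erfi(sqrt(70)*a/14)


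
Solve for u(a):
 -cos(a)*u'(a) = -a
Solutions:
 u(a) = C1 + Integral(a/cos(a), a)


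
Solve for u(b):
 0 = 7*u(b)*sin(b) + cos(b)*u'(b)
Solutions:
 u(b) = C1*cos(b)^7


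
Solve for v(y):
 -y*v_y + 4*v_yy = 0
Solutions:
 v(y) = C1 + C2*erfi(sqrt(2)*y/4)


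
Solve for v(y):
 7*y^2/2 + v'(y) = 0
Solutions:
 v(y) = C1 - 7*y^3/6


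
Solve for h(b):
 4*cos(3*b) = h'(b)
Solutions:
 h(b) = C1 + 4*sin(3*b)/3


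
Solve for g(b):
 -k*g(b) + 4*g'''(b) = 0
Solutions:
 g(b) = C1*exp(2^(1/3)*b*k^(1/3)/2) + C2*exp(2^(1/3)*b*k^(1/3)*(-1 + sqrt(3)*I)/4) + C3*exp(-2^(1/3)*b*k^(1/3)*(1 + sqrt(3)*I)/4)


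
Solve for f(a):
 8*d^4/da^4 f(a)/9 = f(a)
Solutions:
 f(a) = C1*exp(-2^(1/4)*sqrt(3)*a/2) + C2*exp(2^(1/4)*sqrt(3)*a/2) + C3*sin(2^(1/4)*sqrt(3)*a/2) + C4*cos(2^(1/4)*sqrt(3)*a/2)


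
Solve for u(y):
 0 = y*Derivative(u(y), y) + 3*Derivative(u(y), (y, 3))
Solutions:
 u(y) = C1 + Integral(C2*airyai(-3^(2/3)*y/3) + C3*airybi(-3^(2/3)*y/3), y)


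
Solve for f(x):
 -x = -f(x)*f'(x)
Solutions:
 f(x) = -sqrt(C1 + x^2)
 f(x) = sqrt(C1 + x^2)


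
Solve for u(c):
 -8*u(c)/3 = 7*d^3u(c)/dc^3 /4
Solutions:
 u(c) = C3*exp(-2*42^(2/3)*c/21) + (C1*sin(14^(2/3)*3^(1/6)*c/7) + C2*cos(14^(2/3)*3^(1/6)*c/7))*exp(42^(2/3)*c/21)


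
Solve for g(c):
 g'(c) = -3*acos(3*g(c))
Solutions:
 Integral(1/acos(3*_y), (_y, g(c))) = C1 - 3*c


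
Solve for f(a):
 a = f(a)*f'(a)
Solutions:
 f(a) = -sqrt(C1 + a^2)
 f(a) = sqrt(C1 + a^2)


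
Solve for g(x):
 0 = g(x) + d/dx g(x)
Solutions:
 g(x) = C1*exp(-x)


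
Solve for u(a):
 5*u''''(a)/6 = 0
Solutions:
 u(a) = C1 + C2*a + C3*a^2 + C4*a^3


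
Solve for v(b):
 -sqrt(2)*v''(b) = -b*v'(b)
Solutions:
 v(b) = C1 + C2*erfi(2^(1/4)*b/2)


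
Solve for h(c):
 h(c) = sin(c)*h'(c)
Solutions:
 h(c) = C1*sqrt(cos(c) - 1)/sqrt(cos(c) + 1)


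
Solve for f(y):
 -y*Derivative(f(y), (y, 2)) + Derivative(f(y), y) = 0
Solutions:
 f(y) = C1 + C2*y^2


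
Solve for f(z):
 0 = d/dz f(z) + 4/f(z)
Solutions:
 f(z) = -sqrt(C1 - 8*z)
 f(z) = sqrt(C1 - 8*z)


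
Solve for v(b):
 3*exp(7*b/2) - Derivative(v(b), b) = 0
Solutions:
 v(b) = C1 + 6*exp(7*b/2)/7


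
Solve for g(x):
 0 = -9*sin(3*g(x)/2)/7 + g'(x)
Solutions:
 -9*x/7 + log(cos(3*g(x)/2) - 1)/3 - log(cos(3*g(x)/2) + 1)/3 = C1


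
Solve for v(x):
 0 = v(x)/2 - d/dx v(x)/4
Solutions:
 v(x) = C1*exp(2*x)


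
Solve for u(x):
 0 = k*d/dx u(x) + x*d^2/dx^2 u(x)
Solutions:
 u(x) = C1 + x^(1 - re(k))*(C2*sin(log(x)*Abs(im(k))) + C3*cos(log(x)*im(k)))


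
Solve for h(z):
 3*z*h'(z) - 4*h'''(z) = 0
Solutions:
 h(z) = C1 + Integral(C2*airyai(6^(1/3)*z/2) + C3*airybi(6^(1/3)*z/2), z)


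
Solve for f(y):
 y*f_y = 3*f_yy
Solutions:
 f(y) = C1 + C2*erfi(sqrt(6)*y/6)


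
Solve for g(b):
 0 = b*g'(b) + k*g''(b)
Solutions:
 g(b) = C1 + C2*sqrt(k)*erf(sqrt(2)*b*sqrt(1/k)/2)


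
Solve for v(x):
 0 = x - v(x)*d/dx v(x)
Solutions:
 v(x) = -sqrt(C1 + x^2)
 v(x) = sqrt(C1 + x^2)


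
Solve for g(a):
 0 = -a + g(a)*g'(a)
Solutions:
 g(a) = -sqrt(C1 + a^2)
 g(a) = sqrt(C1 + a^2)


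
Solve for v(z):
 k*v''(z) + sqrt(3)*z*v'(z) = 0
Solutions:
 v(z) = C1 + C2*sqrt(k)*erf(sqrt(2)*3^(1/4)*z*sqrt(1/k)/2)


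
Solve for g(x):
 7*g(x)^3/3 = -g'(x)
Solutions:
 g(x) = -sqrt(6)*sqrt(-1/(C1 - 7*x))/2
 g(x) = sqrt(6)*sqrt(-1/(C1 - 7*x))/2


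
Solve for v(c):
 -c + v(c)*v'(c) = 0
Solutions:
 v(c) = -sqrt(C1 + c^2)
 v(c) = sqrt(C1 + c^2)


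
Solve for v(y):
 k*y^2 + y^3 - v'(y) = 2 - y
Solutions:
 v(y) = C1 + k*y^3/3 + y^4/4 + y^2/2 - 2*y


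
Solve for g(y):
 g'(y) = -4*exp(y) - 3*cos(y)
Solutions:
 g(y) = C1 - 4*exp(y) - 3*sin(y)


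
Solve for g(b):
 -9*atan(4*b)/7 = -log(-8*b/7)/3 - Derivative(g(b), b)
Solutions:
 g(b) = C1 - b*log(-b)/3 + 9*b*atan(4*b)/7 - b*log(2) + b/3 + b*log(7)/3 - 9*log(16*b^2 + 1)/56


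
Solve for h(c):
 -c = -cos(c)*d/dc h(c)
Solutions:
 h(c) = C1 + Integral(c/cos(c), c)


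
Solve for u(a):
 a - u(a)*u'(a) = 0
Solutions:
 u(a) = -sqrt(C1 + a^2)
 u(a) = sqrt(C1 + a^2)


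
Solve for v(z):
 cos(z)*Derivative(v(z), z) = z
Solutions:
 v(z) = C1 + Integral(z/cos(z), z)


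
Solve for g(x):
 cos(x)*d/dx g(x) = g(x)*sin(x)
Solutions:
 g(x) = C1/cos(x)


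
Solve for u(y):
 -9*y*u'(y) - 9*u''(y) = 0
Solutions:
 u(y) = C1 + C2*erf(sqrt(2)*y/2)


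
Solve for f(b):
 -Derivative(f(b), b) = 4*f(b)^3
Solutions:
 f(b) = -sqrt(2)*sqrt(-1/(C1 - 4*b))/2
 f(b) = sqrt(2)*sqrt(-1/(C1 - 4*b))/2


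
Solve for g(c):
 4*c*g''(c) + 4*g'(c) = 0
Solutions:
 g(c) = C1 + C2*log(c)


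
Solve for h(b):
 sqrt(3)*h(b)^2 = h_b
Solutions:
 h(b) = -1/(C1 + sqrt(3)*b)


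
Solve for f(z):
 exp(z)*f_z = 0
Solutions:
 f(z) = C1


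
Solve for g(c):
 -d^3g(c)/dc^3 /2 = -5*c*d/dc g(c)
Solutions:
 g(c) = C1 + Integral(C2*airyai(10^(1/3)*c) + C3*airybi(10^(1/3)*c), c)


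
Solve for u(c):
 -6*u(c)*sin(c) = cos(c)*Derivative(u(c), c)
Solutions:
 u(c) = C1*cos(c)^6


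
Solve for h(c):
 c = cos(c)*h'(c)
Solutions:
 h(c) = C1 + Integral(c/cos(c), c)


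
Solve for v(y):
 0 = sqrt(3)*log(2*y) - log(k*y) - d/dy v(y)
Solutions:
 v(y) = C1 + y*(-log(k) - sqrt(3) + 1 + sqrt(3)*log(2)) + y*(-1 + sqrt(3))*log(y)


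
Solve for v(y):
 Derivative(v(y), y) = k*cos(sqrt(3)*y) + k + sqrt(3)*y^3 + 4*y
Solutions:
 v(y) = C1 + k*y + sqrt(3)*k*sin(sqrt(3)*y)/3 + sqrt(3)*y^4/4 + 2*y^2


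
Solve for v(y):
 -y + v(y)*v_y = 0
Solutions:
 v(y) = -sqrt(C1 + y^2)
 v(y) = sqrt(C1 + y^2)


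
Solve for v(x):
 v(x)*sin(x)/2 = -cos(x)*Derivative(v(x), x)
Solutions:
 v(x) = C1*sqrt(cos(x))


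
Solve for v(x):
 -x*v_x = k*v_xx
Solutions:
 v(x) = C1 + C2*sqrt(k)*erf(sqrt(2)*x*sqrt(1/k)/2)


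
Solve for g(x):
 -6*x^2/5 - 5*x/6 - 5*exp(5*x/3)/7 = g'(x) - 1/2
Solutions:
 g(x) = C1 - 2*x^3/5 - 5*x^2/12 + x/2 - 3*exp(5*x/3)/7


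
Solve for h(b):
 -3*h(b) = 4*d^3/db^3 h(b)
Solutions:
 h(b) = C3*exp(-6^(1/3)*b/2) + (C1*sin(2^(1/3)*3^(5/6)*b/4) + C2*cos(2^(1/3)*3^(5/6)*b/4))*exp(6^(1/3)*b/4)


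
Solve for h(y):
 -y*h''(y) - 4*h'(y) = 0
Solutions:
 h(y) = C1 + C2/y^3


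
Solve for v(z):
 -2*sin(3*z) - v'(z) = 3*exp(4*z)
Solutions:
 v(z) = C1 - 3*exp(4*z)/4 + 2*cos(3*z)/3


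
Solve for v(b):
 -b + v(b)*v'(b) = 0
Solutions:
 v(b) = -sqrt(C1 + b^2)
 v(b) = sqrt(C1 + b^2)


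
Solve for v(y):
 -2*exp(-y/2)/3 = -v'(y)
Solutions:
 v(y) = C1 - 4*exp(-y/2)/3


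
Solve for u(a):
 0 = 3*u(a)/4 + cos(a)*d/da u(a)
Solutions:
 u(a) = C1*(sin(a) - 1)^(3/8)/(sin(a) + 1)^(3/8)


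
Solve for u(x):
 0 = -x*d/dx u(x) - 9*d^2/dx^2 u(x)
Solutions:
 u(x) = C1 + C2*erf(sqrt(2)*x/6)


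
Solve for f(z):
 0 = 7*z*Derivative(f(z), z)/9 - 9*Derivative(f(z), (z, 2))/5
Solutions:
 f(z) = C1 + C2*erfi(sqrt(70)*z/18)


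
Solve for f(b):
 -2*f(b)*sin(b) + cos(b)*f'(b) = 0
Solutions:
 f(b) = C1/cos(b)^2


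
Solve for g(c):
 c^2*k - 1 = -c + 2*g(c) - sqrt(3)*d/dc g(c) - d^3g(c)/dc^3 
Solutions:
 g(c) = C1*exp(c*(-3*(1 + sqrt(sqrt(3)/9 + 1))^(1/3) + sqrt(3)/(1 + sqrt(sqrt(3)/9 + 1))^(1/3))/6)*sin(c*((1 + sqrt(sqrt(3)/9 + 1))^(-1/3) + sqrt(3)*(1 + sqrt(sqrt(3)/9 + 1))^(1/3))/2) + C2*exp(c*(-3*(1 + sqrt(sqrt(3)/9 + 1))^(1/3) + sqrt(3)/(1 + sqrt(sqrt(3)/9 + 1))^(1/3))/6)*cos(c*((1 + sqrt(sqrt(3)/9 + 1))^(-1/3) + sqrt(3)*(1 + sqrt(sqrt(3)/9 + 1))^(1/3))/2) + C3*exp(c*(-sqrt(3)/(3*(1 + sqrt(sqrt(3)/9 + 1))^(1/3)) + (1 + sqrt(sqrt(3)/9 + 1))^(1/3))) + c^2*k/2 + sqrt(3)*c*k/2 + c/2 + 3*k/4 - 1/2 + sqrt(3)/4


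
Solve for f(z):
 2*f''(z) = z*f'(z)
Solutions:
 f(z) = C1 + C2*erfi(z/2)


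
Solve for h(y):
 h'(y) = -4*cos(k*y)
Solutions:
 h(y) = C1 - 4*sin(k*y)/k


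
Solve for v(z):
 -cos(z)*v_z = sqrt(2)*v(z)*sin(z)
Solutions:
 v(z) = C1*cos(z)^(sqrt(2))


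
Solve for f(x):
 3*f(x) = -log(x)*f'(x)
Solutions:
 f(x) = C1*exp(-3*li(x))


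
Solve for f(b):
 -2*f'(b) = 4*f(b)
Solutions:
 f(b) = C1*exp(-2*b)


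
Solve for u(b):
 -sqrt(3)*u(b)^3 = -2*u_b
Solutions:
 u(b) = -sqrt(-1/(C1 + sqrt(3)*b))
 u(b) = sqrt(-1/(C1 + sqrt(3)*b))


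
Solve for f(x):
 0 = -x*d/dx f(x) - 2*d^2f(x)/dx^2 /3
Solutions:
 f(x) = C1 + C2*erf(sqrt(3)*x/2)


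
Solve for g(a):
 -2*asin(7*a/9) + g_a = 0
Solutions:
 g(a) = C1 + 2*a*asin(7*a/9) + 2*sqrt(81 - 49*a^2)/7


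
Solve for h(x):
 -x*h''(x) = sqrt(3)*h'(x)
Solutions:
 h(x) = C1 + C2*x^(1 - sqrt(3))


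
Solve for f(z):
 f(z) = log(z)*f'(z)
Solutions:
 f(z) = C1*exp(li(z))


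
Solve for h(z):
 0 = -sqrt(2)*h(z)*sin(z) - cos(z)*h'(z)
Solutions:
 h(z) = C1*cos(z)^(sqrt(2))


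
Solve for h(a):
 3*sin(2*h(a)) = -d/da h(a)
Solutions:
 h(a) = pi - acos((-C1 - exp(12*a))/(C1 - exp(12*a)))/2
 h(a) = acos((-C1 - exp(12*a))/(C1 - exp(12*a)))/2


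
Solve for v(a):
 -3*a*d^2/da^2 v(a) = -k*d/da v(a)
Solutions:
 v(a) = C1 + a^(re(k)/3 + 1)*(C2*sin(log(a)*Abs(im(k))/3) + C3*cos(log(a)*im(k)/3))


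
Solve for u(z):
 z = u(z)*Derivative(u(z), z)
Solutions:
 u(z) = -sqrt(C1 + z^2)
 u(z) = sqrt(C1 + z^2)


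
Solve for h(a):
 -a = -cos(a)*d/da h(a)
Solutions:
 h(a) = C1 + Integral(a/cos(a), a)


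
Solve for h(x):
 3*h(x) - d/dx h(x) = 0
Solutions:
 h(x) = C1*exp(3*x)


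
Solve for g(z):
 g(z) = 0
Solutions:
 g(z) = 0


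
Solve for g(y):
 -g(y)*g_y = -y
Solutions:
 g(y) = -sqrt(C1 + y^2)
 g(y) = sqrt(C1 + y^2)


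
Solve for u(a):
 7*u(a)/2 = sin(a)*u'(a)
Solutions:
 u(a) = C1*(cos(a) - 1)^(7/4)/(cos(a) + 1)^(7/4)


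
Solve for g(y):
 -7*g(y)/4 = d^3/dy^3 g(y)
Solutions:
 g(y) = C3*exp(-14^(1/3)*y/2) + (C1*sin(14^(1/3)*sqrt(3)*y/4) + C2*cos(14^(1/3)*sqrt(3)*y/4))*exp(14^(1/3)*y/4)


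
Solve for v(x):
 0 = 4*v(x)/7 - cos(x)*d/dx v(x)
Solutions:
 v(x) = C1*(sin(x) + 1)^(2/7)/(sin(x) - 1)^(2/7)


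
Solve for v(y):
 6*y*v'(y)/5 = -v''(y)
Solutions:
 v(y) = C1 + C2*erf(sqrt(15)*y/5)


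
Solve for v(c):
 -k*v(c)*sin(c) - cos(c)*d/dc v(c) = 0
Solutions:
 v(c) = C1*exp(k*log(cos(c)))


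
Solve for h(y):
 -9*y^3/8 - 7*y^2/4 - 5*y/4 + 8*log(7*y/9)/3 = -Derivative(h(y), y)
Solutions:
 h(y) = C1 + 9*y^4/32 + 7*y^3/12 + 5*y^2/8 - 8*y*log(y)/3 - 8*y*log(7)/3 + 8*y/3 + 16*y*log(3)/3


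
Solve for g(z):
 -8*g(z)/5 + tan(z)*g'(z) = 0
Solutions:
 g(z) = C1*sin(z)^(8/5)


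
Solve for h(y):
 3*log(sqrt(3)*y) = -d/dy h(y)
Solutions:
 h(y) = C1 - 3*y*log(y) - 3*y*log(3)/2 + 3*y


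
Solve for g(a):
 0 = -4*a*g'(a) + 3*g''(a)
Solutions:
 g(a) = C1 + C2*erfi(sqrt(6)*a/3)


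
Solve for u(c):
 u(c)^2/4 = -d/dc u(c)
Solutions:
 u(c) = 4/(C1 + c)


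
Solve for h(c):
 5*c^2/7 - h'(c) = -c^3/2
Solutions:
 h(c) = C1 + c^4/8 + 5*c^3/21


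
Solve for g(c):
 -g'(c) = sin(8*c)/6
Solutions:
 g(c) = C1 + cos(8*c)/48


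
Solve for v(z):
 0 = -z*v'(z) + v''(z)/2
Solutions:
 v(z) = C1 + C2*erfi(z)


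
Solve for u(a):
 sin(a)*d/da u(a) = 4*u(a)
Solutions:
 u(a) = C1*(cos(a)^2 - 2*cos(a) + 1)/(cos(a)^2 + 2*cos(a) + 1)


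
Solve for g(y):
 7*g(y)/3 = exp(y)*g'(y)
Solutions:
 g(y) = C1*exp(-7*exp(-y)/3)


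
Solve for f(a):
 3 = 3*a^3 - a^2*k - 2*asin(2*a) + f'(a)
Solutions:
 f(a) = C1 - 3*a^4/4 + a^3*k/3 + 2*a*asin(2*a) + 3*a + sqrt(1 - 4*a^2)


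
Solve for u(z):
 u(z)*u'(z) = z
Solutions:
 u(z) = -sqrt(C1 + z^2)
 u(z) = sqrt(C1 + z^2)


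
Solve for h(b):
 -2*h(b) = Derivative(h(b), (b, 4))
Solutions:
 h(b) = (C1*sin(2^(3/4)*b/2) + C2*cos(2^(3/4)*b/2))*exp(-2^(3/4)*b/2) + (C3*sin(2^(3/4)*b/2) + C4*cos(2^(3/4)*b/2))*exp(2^(3/4)*b/2)


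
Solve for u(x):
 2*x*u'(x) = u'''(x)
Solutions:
 u(x) = C1 + Integral(C2*airyai(2^(1/3)*x) + C3*airybi(2^(1/3)*x), x)


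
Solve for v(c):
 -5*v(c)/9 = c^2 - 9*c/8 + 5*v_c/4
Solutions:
 v(c) = C1*exp(-4*c/9) - 9*c^2/5 + 81*c/8 - 729/32


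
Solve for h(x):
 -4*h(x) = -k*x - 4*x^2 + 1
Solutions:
 h(x) = k*x/4 + x^2 - 1/4


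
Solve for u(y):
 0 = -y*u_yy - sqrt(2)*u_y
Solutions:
 u(y) = C1 + C2*y^(1 - sqrt(2))


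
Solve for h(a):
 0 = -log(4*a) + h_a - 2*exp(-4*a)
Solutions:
 h(a) = C1 + a*log(a) + a*(-1 + 2*log(2)) - exp(-4*a)/2


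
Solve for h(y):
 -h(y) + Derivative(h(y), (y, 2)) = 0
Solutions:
 h(y) = C1*exp(-y) + C2*exp(y)


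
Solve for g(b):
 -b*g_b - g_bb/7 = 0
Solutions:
 g(b) = C1 + C2*erf(sqrt(14)*b/2)


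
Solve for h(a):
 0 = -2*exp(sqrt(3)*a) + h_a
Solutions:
 h(a) = C1 + 2*sqrt(3)*exp(sqrt(3)*a)/3


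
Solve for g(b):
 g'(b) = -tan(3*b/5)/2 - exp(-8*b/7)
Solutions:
 g(b) = C1 - 5*log(tan(3*b/5)^2 + 1)/12 + 7*exp(-8*b/7)/8


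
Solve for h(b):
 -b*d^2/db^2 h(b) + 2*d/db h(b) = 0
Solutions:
 h(b) = C1 + C2*b^3


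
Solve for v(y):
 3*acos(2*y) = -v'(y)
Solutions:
 v(y) = C1 - 3*y*acos(2*y) + 3*sqrt(1 - 4*y^2)/2


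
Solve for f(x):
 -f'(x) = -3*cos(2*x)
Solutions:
 f(x) = C1 + 3*sin(2*x)/2


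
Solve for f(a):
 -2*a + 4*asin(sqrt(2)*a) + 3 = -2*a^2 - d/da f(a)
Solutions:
 f(a) = C1 - 2*a^3/3 + a^2 - 4*a*asin(sqrt(2)*a) - 3*a - 2*sqrt(2)*sqrt(1 - 2*a^2)


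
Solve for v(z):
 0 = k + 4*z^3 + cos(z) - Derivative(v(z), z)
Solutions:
 v(z) = C1 + k*z + z^4 + sin(z)


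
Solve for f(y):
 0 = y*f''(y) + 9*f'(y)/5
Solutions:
 f(y) = C1 + C2/y^(4/5)


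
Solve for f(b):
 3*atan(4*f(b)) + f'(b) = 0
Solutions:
 Integral(1/atan(4*_y), (_y, f(b))) = C1 - 3*b


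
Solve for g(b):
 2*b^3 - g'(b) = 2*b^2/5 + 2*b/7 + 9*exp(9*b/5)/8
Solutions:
 g(b) = C1 + b^4/2 - 2*b^3/15 - b^2/7 - 5*exp(9*b/5)/8


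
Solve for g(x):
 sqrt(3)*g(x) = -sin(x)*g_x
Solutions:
 g(x) = C1*(cos(x) + 1)^(sqrt(3)/2)/(cos(x) - 1)^(sqrt(3)/2)


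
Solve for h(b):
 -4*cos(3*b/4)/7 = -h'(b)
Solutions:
 h(b) = C1 + 16*sin(3*b/4)/21


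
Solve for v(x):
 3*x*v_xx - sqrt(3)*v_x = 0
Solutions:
 v(x) = C1 + C2*x^(sqrt(3)/3 + 1)


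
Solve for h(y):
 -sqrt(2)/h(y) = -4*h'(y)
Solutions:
 h(y) = -sqrt(C1 + 2*sqrt(2)*y)/2
 h(y) = sqrt(C1 + 2*sqrt(2)*y)/2


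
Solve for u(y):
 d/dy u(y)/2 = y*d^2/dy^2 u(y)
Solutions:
 u(y) = C1 + C2*y^(3/2)


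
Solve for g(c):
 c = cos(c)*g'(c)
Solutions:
 g(c) = C1 + Integral(c/cos(c), c)


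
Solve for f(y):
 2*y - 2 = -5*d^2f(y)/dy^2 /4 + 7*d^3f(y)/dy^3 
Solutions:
 f(y) = C1 + C2*y + C3*exp(5*y/28) - 4*y^3/15 - 92*y^2/25


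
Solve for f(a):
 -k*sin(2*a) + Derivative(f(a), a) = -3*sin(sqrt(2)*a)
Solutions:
 f(a) = C1 - k*cos(2*a)/2 + 3*sqrt(2)*cos(sqrt(2)*a)/2


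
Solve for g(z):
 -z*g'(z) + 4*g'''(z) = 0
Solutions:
 g(z) = C1 + Integral(C2*airyai(2^(1/3)*z/2) + C3*airybi(2^(1/3)*z/2), z)


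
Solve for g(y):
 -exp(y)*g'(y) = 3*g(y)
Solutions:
 g(y) = C1*exp(3*exp(-y))


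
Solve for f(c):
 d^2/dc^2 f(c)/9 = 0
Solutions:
 f(c) = C1 + C2*c


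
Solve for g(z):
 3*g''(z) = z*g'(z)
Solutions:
 g(z) = C1 + C2*erfi(sqrt(6)*z/6)


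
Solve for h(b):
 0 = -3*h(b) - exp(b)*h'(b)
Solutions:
 h(b) = C1*exp(3*exp(-b))


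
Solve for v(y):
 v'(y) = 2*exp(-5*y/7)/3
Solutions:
 v(y) = C1 - 14*exp(-5*y/7)/15


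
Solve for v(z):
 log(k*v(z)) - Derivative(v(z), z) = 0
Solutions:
 li(k*v(z))/k = C1 + z


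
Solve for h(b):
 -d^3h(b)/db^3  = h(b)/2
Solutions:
 h(b) = C3*exp(-2^(2/3)*b/2) + (C1*sin(2^(2/3)*sqrt(3)*b/4) + C2*cos(2^(2/3)*sqrt(3)*b/4))*exp(2^(2/3)*b/4)


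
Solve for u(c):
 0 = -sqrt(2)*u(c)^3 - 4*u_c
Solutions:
 u(c) = -sqrt(2)*sqrt(-1/(C1 - sqrt(2)*c))
 u(c) = sqrt(2)*sqrt(-1/(C1 - sqrt(2)*c))


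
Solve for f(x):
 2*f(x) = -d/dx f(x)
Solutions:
 f(x) = C1*exp(-2*x)


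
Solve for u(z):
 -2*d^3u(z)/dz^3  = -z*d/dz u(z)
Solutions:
 u(z) = C1 + Integral(C2*airyai(2^(2/3)*z/2) + C3*airybi(2^(2/3)*z/2), z)
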